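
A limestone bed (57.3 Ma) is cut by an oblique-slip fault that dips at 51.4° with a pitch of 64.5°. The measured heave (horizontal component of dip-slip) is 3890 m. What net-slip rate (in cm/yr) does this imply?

dip-slip = heave / cos(dip) = 3890 / cos(51.4°) = 6235 m
net slip = dip-slip / sin(rake) = 6235 / sin(64.5°) = 6908 m
rate = 6908 m / 57.3 Ma = 0.000121 m/yr = 0.0121 cm/yr

0.0121 cm/yr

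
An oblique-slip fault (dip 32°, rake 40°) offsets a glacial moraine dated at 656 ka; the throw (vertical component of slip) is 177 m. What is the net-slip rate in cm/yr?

dip-slip = throw / sin(dip) = 177 / sin(32°) = 334 m
net slip = dip-slip / sin(rake) = 334 / sin(40°) = 519.6 m
rate = 519.6 m / 656 ka = 0.000792 m/yr = 0.0792 cm/yr

0.0792 cm/yr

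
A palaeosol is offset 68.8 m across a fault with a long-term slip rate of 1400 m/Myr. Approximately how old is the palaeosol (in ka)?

age = offset / rate = 68.8 m / (1400 m/Myr) = 49100 yr = 49.1 ka

49.1 ka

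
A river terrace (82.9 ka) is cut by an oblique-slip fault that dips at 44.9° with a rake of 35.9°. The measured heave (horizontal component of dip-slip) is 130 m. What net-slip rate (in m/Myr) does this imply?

dip-slip = heave / cos(dip) = 130 / cos(44.9°) = 183.5 m
net slip = dip-slip / sin(rake) = 183.5 / sin(35.9°) = 313 m
rate = 313 m / 82.9 ka = 0.00378 m/yr = 3780 m/Myr

3780 m/Myr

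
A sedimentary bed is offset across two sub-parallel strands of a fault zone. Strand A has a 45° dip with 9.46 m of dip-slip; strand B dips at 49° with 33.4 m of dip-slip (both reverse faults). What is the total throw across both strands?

throw_A = 9.46 × sin(45°) = 6.689 m
throw_B = 33.4 × sin(49°) = 25.21 m
total = 6.689 + 25.21 = 31.9 m

31.9 m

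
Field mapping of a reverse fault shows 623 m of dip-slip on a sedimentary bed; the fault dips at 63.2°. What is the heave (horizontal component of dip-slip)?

heave = dip-slip × cos(dip) = 623 m × cos(63.2°) = 281 m

281 m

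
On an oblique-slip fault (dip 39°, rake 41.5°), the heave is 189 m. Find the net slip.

367 m

dip-slip = heave / cos(dip) = 189 / cos(39°) = 243.2 m
net slip = dip-slip / sin(rake) = 243.2 / sin(41.5°) = 367 m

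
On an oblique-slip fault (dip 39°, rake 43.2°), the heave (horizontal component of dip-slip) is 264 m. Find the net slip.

496 m

dip-slip = heave / cos(dip) = 264 / cos(39°) = 339.7 m
net slip = dip-slip / sin(rake) = 339.7 / sin(43.2°) = 496 m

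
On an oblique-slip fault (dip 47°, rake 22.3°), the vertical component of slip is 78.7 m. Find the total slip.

284 m

dip-slip = throw / sin(dip) = 78.7 / sin(47°) = 107.6 m
net slip = dip-slip / sin(rake) = 107.6 / sin(22.3°) = 284 m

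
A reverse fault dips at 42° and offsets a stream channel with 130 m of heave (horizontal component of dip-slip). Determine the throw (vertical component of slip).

117 m

throw = heave × tan(dip) = 130 × tan(42°) = 117 m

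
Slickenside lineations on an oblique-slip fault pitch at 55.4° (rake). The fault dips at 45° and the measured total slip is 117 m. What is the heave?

dip-slip = net slip × sin(rake) = 117 m × sin(55.4°) = 96.31 m
heave = dip-slip × cos(dip) = 96.31 × cos(45°) = 68.1 m

68.1 m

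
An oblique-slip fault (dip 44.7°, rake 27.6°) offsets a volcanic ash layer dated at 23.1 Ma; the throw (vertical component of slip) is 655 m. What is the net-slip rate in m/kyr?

0.0870 m/kyr

dip-slip = throw / sin(dip) = 655 / sin(44.7°) = 931.2 m
net slip = dip-slip / sin(rake) = 931.2 / sin(27.6°) = 2010 m
rate = 2010 m / 23.1 Ma = 0.0000870 m/yr = 0.0870 m/kyr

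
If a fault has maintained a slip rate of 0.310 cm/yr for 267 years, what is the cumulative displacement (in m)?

0.828 m

slip = rate × time = 0.310 cm/yr × 267 years = 0.828 m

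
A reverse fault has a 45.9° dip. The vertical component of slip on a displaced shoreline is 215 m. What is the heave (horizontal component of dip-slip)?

heave = throw / tan(dip) = 215 / tan(45.9°) = 208 m

208 m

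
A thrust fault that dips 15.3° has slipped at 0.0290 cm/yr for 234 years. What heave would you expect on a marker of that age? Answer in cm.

6.55 cm

dip-slip = rate × time = 0.0290 cm/yr × 234 years = 0.06786 m
heave = dip-slip × cos(dip) = 0.06786 × cos(15.3°) = 0.0655 m = 6.55 cm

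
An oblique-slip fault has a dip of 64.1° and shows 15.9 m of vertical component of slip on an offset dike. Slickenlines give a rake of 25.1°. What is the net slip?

dip-slip = throw / sin(dip) = 15.9 / sin(64.1°) = 17.68 m
net slip = dip-slip / sin(rake) = 17.68 / sin(25.1°) = 41.7 m

41.7 m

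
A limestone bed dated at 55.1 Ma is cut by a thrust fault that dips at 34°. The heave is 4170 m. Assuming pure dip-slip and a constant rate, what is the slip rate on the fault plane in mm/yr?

dip-slip = heave / cos(dip) = 4170 m / cos(34°) = 5030 m
rate = 5030 m / 55.1 Ma = 0.0000913 m/yr = 0.0913 mm/yr

0.0913 mm/yr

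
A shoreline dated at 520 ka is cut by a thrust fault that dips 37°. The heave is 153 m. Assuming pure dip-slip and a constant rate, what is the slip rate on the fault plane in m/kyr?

0.368 m/kyr

dip-slip = heave / cos(dip) = 153 m / cos(37°) = 191.6 m
rate = 191.6 m / 520 ka = 0.000368 m/yr = 0.368 m/kyr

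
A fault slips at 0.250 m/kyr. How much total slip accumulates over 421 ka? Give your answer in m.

slip = rate × time = 0.250 m/kyr × 421 ka = 105 m

105 m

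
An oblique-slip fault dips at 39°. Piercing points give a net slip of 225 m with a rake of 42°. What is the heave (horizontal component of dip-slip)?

dip-slip = net slip × sin(rake) = 225 m × sin(42°) = 150.6 m
heave = dip-slip × cos(dip) = 150.6 × cos(39°) = 117 m

117 m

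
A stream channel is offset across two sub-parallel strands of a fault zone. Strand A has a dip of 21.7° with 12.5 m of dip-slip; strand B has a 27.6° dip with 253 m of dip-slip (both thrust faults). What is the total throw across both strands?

throw_A = 12.5 × sin(21.7°) = 4.622 m
throw_B = 253 × sin(27.6°) = 117.2 m
total = 4.622 + 117.2 = 122 m

122 m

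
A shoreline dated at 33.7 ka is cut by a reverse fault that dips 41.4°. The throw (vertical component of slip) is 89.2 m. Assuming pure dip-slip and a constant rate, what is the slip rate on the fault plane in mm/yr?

4 mm/yr

dip-slip = throw / sin(dip) = 89.2 m / sin(41.4°) = 134.9 m
rate = 134.9 m / 33.7 ka = 0.00400 m/yr = 4 mm/yr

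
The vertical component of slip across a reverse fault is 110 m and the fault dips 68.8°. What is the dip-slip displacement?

dip-slip = throw / sin(dip) = 110 / sin(68.8°) = 118 m

118 m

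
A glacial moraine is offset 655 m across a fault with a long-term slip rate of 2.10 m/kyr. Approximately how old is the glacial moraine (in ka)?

312 ka

age = offset / rate = 655 m / (2.10 m/kyr) = 312000 yr = 312 ka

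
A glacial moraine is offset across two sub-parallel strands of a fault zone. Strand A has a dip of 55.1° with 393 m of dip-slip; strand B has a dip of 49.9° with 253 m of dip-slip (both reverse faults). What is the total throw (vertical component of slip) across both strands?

516 m

throw_A = 393 × sin(55.1°) = 322.3 m
throw_B = 253 × sin(49.9°) = 193.5 m
total = 322.3 + 193.5 = 516 m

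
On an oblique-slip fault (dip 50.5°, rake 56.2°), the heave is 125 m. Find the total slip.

dip-slip = heave / cos(dip) = 125 / cos(50.5°) = 196.5 m
net slip = dip-slip / sin(rake) = 196.5 / sin(56.2°) = 236 m

236 m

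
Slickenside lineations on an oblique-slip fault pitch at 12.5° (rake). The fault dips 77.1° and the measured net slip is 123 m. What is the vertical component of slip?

26 m

dip-slip = net slip × sin(rake) = 123 m × sin(12.5°) = 26.62 m
throw = dip-slip × sin(dip) = 26.62 × sin(77.1°) = 26 m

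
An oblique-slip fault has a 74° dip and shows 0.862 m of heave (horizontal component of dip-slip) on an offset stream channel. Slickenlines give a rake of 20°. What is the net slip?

9.14 m

dip-slip = heave / cos(dip) = 0.862 / cos(74°) = 3.127 m
net slip = dip-slip / sin(rake) = 3.127 / sin(20°) = 9.14 m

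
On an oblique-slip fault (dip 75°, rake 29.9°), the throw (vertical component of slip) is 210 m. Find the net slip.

436 m

dip-slip = throw / sin(dip) = 210 / sin(75°) = 217.4 m
net slip = dip-slip / sin(rake) = 217.4 / sin(29.9°) = 436 m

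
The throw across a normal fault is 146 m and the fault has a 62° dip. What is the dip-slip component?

dip-slip = throw / sin(dip) = 146 / sin(62°) = 165 m

165 m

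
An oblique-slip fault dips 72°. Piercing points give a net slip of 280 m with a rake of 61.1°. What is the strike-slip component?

135 m

strike-slip = net slip × cos(rake) = 280 m × cos(61.1°) = 135 m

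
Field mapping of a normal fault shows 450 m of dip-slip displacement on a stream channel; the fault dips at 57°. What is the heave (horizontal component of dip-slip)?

245 m

heave = dip-slip × cos(dip) = 450 m × cos(57°) = 245 m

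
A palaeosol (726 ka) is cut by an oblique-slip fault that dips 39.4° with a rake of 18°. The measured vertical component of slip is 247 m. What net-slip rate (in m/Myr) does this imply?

dip-slip = throw / sin(dip) = 247 / sin(39.4°) = 389.1 m
net slip = dip-slip / sin(rake) = 389.1 / sin(18°) = 1259 m
rate = 1259 m / 726 ka = 0.00173 m/yr = 1730 m/Myr

1730 m/Myr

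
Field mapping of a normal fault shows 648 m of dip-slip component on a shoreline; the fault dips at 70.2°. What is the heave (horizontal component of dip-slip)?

heave = dip-slip × cos(dip) = 648 m × cos(70.2°) = 220 m

220 m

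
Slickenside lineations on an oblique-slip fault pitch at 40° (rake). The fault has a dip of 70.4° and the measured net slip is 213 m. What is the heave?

dip-slip = net slip × sin(rake) = 213 m × sin(40°) = 136.9 m
heave = dip-slip × cos(dip) = 136.9 × cos(70.4°) = 45.9 m

45.9 m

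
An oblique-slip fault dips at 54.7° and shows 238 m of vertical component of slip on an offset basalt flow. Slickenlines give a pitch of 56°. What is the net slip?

dip-slip = throw / sin(dip) = 238 / sin(54.7°) = 291.6 m
net slip = dip-slip / sin(rake) = 291.6 / sin(56°) = 352 m

352 m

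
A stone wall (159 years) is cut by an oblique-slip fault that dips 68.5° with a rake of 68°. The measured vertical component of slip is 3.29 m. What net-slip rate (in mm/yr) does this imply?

24 mm/yr

dip-slip = throw / sin(dip) = 3.29 / sin(68.5°) = 3.536 m
net slip = dip-slip / sin(rake) = 3.536 / sin(68°) = 3.814 m
rate = 3.814 m / 159 years = 0.0240 m/yr = 24 mm/yr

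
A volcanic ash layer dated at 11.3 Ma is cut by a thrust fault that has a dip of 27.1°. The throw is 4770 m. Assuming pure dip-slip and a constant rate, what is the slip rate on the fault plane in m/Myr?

dip-slip = throw / sin(dip) = 4770 m / sin(27.1°) = 10470 m
rate = 10470 m / 11.3 Ma = 0.000927 m/yr = 927 m/Myr

927 m/Myr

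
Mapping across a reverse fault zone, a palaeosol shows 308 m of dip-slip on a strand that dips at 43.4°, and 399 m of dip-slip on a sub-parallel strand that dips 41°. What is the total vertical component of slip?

473 m

throw_A = 308 × sin(43.4°) = 211.6 m
throw_B = 399 × sin(41°) = 261.8 m
total = 211.6 + 261.8 = 473 m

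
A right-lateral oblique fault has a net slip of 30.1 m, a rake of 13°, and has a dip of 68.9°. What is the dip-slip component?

6.77 m

dip-slip = net slip × sin(rake) = 30.1 m × sin(13°) = 6.77 m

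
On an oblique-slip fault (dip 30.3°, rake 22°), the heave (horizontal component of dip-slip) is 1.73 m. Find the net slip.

dip-slip = heave / cos(dip) = 1.73 / cos(30.3°) = 2.004 m
net slip = dip-slip / sin(rake) = 2.004 / sin(22°) = 5.35 m

5.35 m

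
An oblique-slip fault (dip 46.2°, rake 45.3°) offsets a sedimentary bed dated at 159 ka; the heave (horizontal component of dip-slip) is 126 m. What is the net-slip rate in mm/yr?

1.61 mm/yr

dip-slip = heave / cos(dip) = 126 / cos(46.2°) = 182 m
net slip = dip-slip / sin(rake) = 182 / sin(45.3°) = 256.1 m
rate = 256.1 m / 159 ka = 0.00161 m/yr = 1.61 mm/yr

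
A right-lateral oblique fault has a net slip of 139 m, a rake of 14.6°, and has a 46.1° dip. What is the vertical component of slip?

dip-slip = net slip × sin(rake) = 139 m × sin(14.6°) = 35.04 m
throw = dip-slip × sin(dip) = 35.04 × sin(46.1°) = 25.2 m

25.2 m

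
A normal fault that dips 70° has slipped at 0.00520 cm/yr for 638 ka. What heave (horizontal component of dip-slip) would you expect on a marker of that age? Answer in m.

11.3 m

dip-slip = rate × time = 0.00520 cm/yr × 638 ka = 33.18 m
heave = dip-slip × cos(dip) = 33.18 × cos(70°) = 11.3 m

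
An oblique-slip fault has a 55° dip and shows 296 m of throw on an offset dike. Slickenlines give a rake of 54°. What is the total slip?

dip-slip = throw / sin(dip) = 296 / sin(55°) = 361.3 m
net slip = dip-slip / sin(rake) = 361.3 / sin(54°) = 447 m

447 m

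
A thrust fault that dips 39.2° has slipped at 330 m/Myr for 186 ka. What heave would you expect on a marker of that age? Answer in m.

dip-slip = rate × time = 330 m/Myr × 186 ka = 61.38 m
heave = dip-slip × cos(dip) = 61.38 × cos(39.2°) = 47.6 m

47.6 m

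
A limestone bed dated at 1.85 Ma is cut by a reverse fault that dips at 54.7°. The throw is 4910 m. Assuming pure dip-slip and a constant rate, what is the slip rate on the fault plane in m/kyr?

3.25 m/kyr

dip-slip = throw / sin(dip) = 4910 m / sin(54.7°) = 6016 m
rate = 6016 m / 1.85 Ma = 0.00325 m/yr = 3.25 m/kyr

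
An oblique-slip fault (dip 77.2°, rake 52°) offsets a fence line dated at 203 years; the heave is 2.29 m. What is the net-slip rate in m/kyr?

dip-slip = heave / cos(dip) = 2.29 / cos(77.2°) = 10.34 m
net slip = dip-slip / sin(rake) = 10.34 / sin(52°) = 13.12 m
rate = 13.12 m / 203 years = 0.0646 m/yr = 64.6 m/kyr

64.6 m/kyr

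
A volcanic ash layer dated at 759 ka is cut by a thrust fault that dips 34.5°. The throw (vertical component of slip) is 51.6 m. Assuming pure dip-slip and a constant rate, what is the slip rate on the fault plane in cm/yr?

0.0120 cm/yr

dip-slip = throw / sin(dip) = 51.6 m / sin(34.5°) = 91.10 m
rate = 91.10 m / 759 ka = 0.000120 m/yr = 0.0120 cm/yr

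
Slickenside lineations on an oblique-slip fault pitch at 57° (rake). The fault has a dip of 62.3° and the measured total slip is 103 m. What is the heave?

40.2 m

dip-slip = net slip × sin(rake) = 103 m × sin(57°) = 86.38 m
heave = dip-slip × cos(dip) = 86.38 × cos(62.3°) = 40.2 m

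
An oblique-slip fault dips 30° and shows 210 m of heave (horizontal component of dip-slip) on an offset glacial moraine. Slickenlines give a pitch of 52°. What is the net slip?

308 m

dip-slip = heave / cos(dip) = 210 / cos(30°) = 242.5 m
net slip = dip-slip / sin(rake) = 242.5 / sin(52°) = 308 m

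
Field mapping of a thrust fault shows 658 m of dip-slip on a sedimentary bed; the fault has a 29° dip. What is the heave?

575 m

heave = dip-slip × cos(dip) = 658 m × cos(29°) = 575 m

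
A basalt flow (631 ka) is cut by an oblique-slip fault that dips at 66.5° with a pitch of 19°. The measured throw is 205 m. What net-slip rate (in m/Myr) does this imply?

dip-slip = throw / sin(dip) = 205 / sin(66.5°) = 223.5 m
net slip = dip-slip / sin(rake) = 223.5 / sin(19°) = 686.6 m
rate = 686.6 m / 631 ka = 0.00109 m/yr = 1090 m/Myr

1090 m/Myr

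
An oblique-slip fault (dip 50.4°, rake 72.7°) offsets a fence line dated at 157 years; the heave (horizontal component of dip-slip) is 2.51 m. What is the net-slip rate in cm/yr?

2.63 cm/yr

dip-slip = heave / cos(dip) = 2.51 / cos(50.4°) = 3.938 m
net slip = dip-slip / sin(rake) = 3.938 / sin(72.7°) = 4.124 m
rate = 4.124 m / 157 years = 0.0263 m/yr = 2.63 cm/yr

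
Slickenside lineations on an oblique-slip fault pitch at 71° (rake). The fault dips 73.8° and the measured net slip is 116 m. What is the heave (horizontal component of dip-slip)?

30.6 m

dip-slip = net slip × sin(rake) = 116 m × sin(71°) = 109.7 m
heave = dip-slip × cos(dip) = 109.7 × cos(73.8°) = 30.6 m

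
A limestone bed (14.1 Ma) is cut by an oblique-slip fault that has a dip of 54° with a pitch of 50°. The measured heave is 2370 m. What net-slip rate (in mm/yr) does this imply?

dip-slip = heave / cos(dip) = 2370 / cos(54°) = 4032 m
net slip = dip-slip / sin(rake) = 4032 / sin(50°) = 5264 m
rate = 5264 m / 14.1 Ma = 0.000373 m/yr = 0.373 mm/yr

0.373 mm/yr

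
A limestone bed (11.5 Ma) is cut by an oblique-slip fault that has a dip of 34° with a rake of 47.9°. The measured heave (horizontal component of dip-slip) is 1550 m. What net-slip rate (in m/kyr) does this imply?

dip-slip = heave / cos(dip) = 1550 / cos(34°) = 1870 m
net slip = dip-slip / sin(rake) = 1870 / sin(47.9°) = 2520 m
rate = 2520 m / 11.5 Ma = 0.000219 m/yr = 0.219 m/kyr

0.219 m/kyr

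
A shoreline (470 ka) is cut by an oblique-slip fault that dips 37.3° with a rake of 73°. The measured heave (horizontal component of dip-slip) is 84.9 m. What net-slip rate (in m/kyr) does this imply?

0.237 m/kyr

dip-slip = heave / cos(dip) = 84.9 / cos(37.3°) = 106.7 m
net slip = dip-slip / sin(rake) = 106.7 / sin(73°) = 111.6 m
rate = 111.6 m / 470 ka = 0.000237 m/yr = 0.237 m/kyr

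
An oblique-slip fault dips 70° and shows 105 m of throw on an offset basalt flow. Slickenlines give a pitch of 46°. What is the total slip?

dip-slip = throw / sin(dip) = 105 / sin(70°) = 111.7 m
net slip = dip-slip / sin(rake) = 111.7 / sin(46°) = 155 m

155 m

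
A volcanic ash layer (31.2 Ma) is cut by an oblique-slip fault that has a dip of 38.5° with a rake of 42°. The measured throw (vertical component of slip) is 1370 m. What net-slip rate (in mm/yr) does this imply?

dip-slip = throw / sin(dip) = 1370 / sin(38.5°) = 2201 m
net slip = dip-slip / sin(rake) = 2201 / sin(42°) = 3289 m
rate = 3289 m / 31.2 Ma = 0.000105 m/yr = 0.105 mm/yr

0.105 mm/yr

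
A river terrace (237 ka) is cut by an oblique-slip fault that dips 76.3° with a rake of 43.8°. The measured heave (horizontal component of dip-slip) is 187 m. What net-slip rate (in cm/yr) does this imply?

dip-slip = heave / cos(dip) = 187 / cos(76.3°) = 789.6 m
net slip = dip-slip / sin(rake) = 789.6 / sin(43.8°) = 1141 m
rate = 1141 m / 237 ka = 0.00481 m/yr = 0.481 cm/yr

0.481 cm/yr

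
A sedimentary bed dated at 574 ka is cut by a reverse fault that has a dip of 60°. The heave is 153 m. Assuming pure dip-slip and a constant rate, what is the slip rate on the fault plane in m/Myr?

dip-slip = heave / cos(dip) = 153 m / cos(60°) = 306 m
rate = 306 m / 574 ka = 0.000533 m/yr = 533 m/Myr

533 m/Myr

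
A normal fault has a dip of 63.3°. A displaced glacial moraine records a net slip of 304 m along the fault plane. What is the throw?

272 m

throw = dip-slip × sin(dip) = 304 m × sin(63.3°) = 272 m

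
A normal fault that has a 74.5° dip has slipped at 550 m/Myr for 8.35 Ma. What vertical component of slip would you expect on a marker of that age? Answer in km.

dip-slip = rate × time = 550 m/Myr × 8.35 Ma = 4592 m
throw = dip-slip × sin(dip) = 4592 × sin(74.5°) = 4430 m = 4.43 km

4.43 km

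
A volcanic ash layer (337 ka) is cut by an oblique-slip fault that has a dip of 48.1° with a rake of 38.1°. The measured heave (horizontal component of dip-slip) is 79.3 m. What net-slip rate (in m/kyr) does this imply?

0.571 m/kyr

dip-slip = heave / cos(dip) = 79.3 / cos(48.1°) = 118.7 m
net slip = dip-slip / sin(rake) = 118.7 / sin(38.1°) = 192.4 m
rate = 192.4 m / 337 ka = 0.000571 m/yr = 0.571 m/kyr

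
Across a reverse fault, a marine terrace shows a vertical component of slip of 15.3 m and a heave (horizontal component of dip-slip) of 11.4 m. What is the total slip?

19.1 m

net slip = √(throw² + heave²) = √(15.3² + 11.4²) = 19.1 m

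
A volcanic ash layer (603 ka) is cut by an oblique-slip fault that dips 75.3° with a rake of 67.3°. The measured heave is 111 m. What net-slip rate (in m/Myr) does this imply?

dip-slip = heave / cos(dip) = 111 / cos(75.3°) = 437.4 m
net slip = dip-slip / sin(rake) = 437.4 / sin(67.3°) = 474.2 m
rate = 474.2 m / 603 ka = 0.000786 m/yr = 786 m/Myr

786 m/Myr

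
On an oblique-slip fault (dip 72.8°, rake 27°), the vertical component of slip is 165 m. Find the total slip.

dip-slip = throw / sin(dip) = 165 / sin(72.8°) = 172.7 m
net slip = dip-slip / sin(rake) = 172.7 / sin(27°) = 380 m

380 m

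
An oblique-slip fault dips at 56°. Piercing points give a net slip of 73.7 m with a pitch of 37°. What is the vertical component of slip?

36.8 m

dip-slip = net slip × sin(rake) = 73.7 m × sin(37°) = 44.35 m
throw = dip-slip × sin(dip) = 44.35 × sin(56°) = 36.8 m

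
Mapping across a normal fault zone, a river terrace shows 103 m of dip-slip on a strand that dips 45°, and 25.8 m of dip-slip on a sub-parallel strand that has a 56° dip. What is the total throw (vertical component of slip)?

94.2 m

throw_A = 103 × sin(45°) = 72.83 m
throw_B = 25.8 × sin(56°) = 21.39 m
total = 72.83 + 21.39 = 94.2 m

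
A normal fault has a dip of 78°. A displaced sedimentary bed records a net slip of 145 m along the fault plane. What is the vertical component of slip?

throw = dip-slip × sin(dip) = 145 m × sin(78°) = 142 m

142 m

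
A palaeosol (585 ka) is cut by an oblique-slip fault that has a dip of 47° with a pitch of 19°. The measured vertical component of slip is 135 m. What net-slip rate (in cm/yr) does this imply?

0.0969 cm/yr

dip-slip = throw / sin(dip) = 135 / sin(47°) = 184.6 m
net slip = dip-slip / sin(rake) = 184.6 / sin(19°) = 567 m
rate = 567 m / 585 ka = 0.000969 m/yr = 0.0969 cm/yr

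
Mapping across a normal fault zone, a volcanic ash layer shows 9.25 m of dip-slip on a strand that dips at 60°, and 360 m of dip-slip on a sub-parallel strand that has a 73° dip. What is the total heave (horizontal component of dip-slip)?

110 m

heave_A = 9.25 × cos(60°) = 4.625 m
heave_B = 360 × cos(73°) = 105.3 m
total = 4.625 + 105.3 = 110 m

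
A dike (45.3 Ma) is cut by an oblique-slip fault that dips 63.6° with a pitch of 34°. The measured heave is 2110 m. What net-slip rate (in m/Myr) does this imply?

187 m/Myr

dip-slip = heave / cos(dip) = 2110 / cos(63.6°) = 4745 m
net slip = dip-slip / sin(rake) = 4745 / sin(34°) = 8486 m
rate = 8486 m / 45.3 Ma = 0.000187 m/yr = 187 m/Myr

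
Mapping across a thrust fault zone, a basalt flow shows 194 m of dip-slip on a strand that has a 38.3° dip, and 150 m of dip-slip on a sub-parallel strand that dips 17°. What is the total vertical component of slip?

throw_A = 194 × sin(38.3°) = 120.2 m
throw_B = 150 × sin(17°) = 43.86 m
total = 120.2 + 43.86 = 164 m

164 m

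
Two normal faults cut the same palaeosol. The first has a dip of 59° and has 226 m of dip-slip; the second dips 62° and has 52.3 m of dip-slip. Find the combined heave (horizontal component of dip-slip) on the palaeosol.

141 m

heave_A = 226 × cos(59°) = 116.4 m
heave_B = 52.3 × cos(62°) = 24.55 m
total = 116.4 + 24.55 = 141 m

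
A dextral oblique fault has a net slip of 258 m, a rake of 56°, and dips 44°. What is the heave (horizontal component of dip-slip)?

dip-slip = net slip × sin(rake) = 258 m × sin(56°) = 213.9 m
heave = dip-slip × cos(dip) = 213.9 × cos(44°) = 154 m

154 m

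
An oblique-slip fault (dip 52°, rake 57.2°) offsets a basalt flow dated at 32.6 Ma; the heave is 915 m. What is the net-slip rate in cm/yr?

dip-slip = heave / cos(dip) = 915 / cos(52°) = 1486 m
net slip = dip-slip / sin(rake) = 1486 / sin(57.2°) = 1768 m
rate = 1768 m / 32.6 Ma = 0.0000542 m/yr = 0.00542 cm/yr

0.00542 cm/yr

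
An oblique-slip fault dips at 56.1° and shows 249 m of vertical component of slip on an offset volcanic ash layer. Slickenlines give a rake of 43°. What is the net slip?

dip-slip = throw / sin(dip) = 249 / sin(56.1°) = 300 m
net slip = dip-slip / sin(rake) = 300 / sin(43°) = 440 m

440 m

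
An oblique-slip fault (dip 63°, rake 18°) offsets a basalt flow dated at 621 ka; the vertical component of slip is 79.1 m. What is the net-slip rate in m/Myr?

463 m/Myr

dip-slip = throw / sin(dip) = 79.1 / sin(63°) = 88.78 m
net slip = dip-slip / sin(rake) = 88.78 / sin(18°) = 287.3 m
rate = 287.3 m / 621 ka = 0.000463 m/yr = 463 m/Myr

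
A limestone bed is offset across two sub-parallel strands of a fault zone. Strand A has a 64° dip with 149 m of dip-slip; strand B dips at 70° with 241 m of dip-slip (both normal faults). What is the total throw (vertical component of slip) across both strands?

360 m

throw_A = 149 × sin(64°) = 133.9 m
throw_B = 241 × sin(70°) = 226.5 m
total = 133.9 + 226.5 = 360 m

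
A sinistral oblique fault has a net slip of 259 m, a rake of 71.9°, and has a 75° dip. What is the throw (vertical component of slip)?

dip-slip = net slip × sin(rake) = 259 m × sin(71.9°) = 246.2 m
throw = dip-slip × sin(dip) = 246.2 × sin(75°) = 238 m

238 m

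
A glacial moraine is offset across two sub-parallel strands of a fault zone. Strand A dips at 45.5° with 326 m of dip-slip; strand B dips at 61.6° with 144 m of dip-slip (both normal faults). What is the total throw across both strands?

throw_A = 326 × sin(45.5°) = 232.5 m
throw_B = 144 × sin(61.6°) = 126.7 m
total = 232.5 + 126.7 = 359 m

359 m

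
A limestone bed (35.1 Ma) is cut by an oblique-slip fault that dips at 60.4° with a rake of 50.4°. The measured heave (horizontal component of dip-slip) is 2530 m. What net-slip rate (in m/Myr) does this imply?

189 m/Myr

dip-slip = heave / cos(dip) = 2530 / cos(60.4°) = 5122 m
net slip = dip-slip / sin(rake) = 5122 / sin(50.4°) = 6648 m
rate = 6648 m / 35.1 Ma = 0.000189 m/yr = 189 m/Myr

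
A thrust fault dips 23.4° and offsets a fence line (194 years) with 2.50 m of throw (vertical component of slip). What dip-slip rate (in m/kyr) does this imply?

32.4 m/kyr

dip-slip = throw / sin(dip) = 2.50 m / sin(23.4°) = 6.295 m
rate = 6.295 m / 194 years = 0.0324 m/yr = 32.4 m/kyr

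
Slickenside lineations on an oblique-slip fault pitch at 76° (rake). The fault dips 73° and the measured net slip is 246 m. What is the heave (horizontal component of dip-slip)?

69.8 m

dip-slip = net slip × sin(rake) = 246 m × sin(76°) = 238.7 m
heave = dip-slip × cos(dip) = 238.7 × cos(73°) = 69.8 m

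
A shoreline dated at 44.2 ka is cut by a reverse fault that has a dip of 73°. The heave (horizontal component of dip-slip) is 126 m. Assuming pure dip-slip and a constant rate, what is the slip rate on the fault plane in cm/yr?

0.975 cm/yr

dip-slip = heave / cos(dip) = 126 m / cos(73°) = 431 m
rate = 431 m / 44.2 ka = 0.00975 m/yr = 0.975 cm/yr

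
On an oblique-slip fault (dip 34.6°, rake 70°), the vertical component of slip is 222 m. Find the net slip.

416 m

dip-slip = throw / sin(dip) = 222 / sin(34.6°) = 391 m
net slip = dip-slip / sin(rake) = 391 / sin(70°) = 416 m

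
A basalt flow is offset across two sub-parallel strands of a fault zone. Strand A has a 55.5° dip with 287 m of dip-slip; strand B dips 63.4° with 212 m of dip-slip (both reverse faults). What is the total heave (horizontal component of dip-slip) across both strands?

heave_A = 287 × cos(55.5°) = 162.6 m
heave_B = 212 × cos(63.4°) = 94.92 m
total = 162.6 + 94.92 = 257 m

257 m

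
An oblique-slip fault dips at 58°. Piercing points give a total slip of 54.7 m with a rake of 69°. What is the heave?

dip-slip = net slip × sin(rake) = 54.7 m × sin(69°) = 51.07 m
heave = dip-slip × cos(dip) = 51.07 × cos(58°) = 27.1 m

27.1 m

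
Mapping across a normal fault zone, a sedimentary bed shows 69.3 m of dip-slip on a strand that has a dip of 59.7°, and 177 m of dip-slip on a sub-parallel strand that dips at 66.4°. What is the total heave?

heave_A = 69.3 × cos(59.7°) = 34.96 m
heave_B = 177 × cos(66.4°) = 70.86 m
total = 34.96 + 70.86 = 106 m

106 m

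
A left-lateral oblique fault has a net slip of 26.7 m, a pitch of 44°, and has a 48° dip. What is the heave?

dip-slip = net slip × sin(rake) = 26.7 m × sin(44°) = 18.55 m
heave = dip-slip × cos(dip) = 18.55 × cos(48°) = 12.4 m

12.4 m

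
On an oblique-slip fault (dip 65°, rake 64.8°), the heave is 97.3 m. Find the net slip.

254 m

dip-slip = heave / cos(dip) = 97.3 / cos(65°) = 230.2 m
net slip = dip-slip / sin(rake) = 230.2 / sin(64.8°) = 254 m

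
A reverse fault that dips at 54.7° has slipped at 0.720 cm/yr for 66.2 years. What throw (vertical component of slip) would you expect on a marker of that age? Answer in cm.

dip-slip = rate × time = 0.720 cm/yr × 66.2 years = 0.4766 m
throw = dip-slip × sin(dip) = 0.4766 × sin(54.7°) = 0.389 m = 38.9 cm

38.9 cm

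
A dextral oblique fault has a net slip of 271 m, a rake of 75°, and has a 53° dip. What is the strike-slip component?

strike-slip = net slip × cos(rake) = 271 m × cos(75°) = 70.1 m

70.1 m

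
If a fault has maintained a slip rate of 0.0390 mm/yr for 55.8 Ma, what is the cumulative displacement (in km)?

2.18 km

slip = rate × time = 0.0390 mm/yr × 55.8 Ma = 2180 m = 2.18 km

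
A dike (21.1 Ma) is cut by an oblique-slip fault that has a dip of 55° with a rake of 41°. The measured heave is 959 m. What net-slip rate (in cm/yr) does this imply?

dip-slip = heave / cos(dip) = 959 / cos(55°) = 1672 m
net slip = dip-slip / sin(rake) = 1672 / sin(41°) = 2548 m
rate = 2548 m / 21.1 Ma = 0.000121 m/yr = 0.0121 cm/yr

0.0121 cm/yr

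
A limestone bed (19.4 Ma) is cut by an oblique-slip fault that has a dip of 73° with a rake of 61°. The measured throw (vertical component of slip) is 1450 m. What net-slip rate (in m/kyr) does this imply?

0.0894 m/kyr

dip-slip = throw / sin(dip) = 1450 / sin(73°) = 1516 m
net slip = dip-slip / sin(rake) = 1516 / sin(61°) = 1734 m
rate = 1734 m / 19.4 Ma = 0.0000894 m/yr = 0.0894 m/kyr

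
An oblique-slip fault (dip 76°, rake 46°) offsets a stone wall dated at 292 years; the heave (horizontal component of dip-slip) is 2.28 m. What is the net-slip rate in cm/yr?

4.49 cm/yr

dip-slip = heave / cos(dip) = 2.28 / cos(76°) = 9.425 m
net slip = dip-slip / sin(rake) = 9.425 / sin(46°) = 13.10 m
rate = 13.10 m / 292 years = 0.0449 m/yr = 4.49 cm/yr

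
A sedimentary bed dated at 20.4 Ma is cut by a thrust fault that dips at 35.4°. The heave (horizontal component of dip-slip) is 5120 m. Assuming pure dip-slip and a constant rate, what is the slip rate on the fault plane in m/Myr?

308 m/Myr

dip-slip = heave / cos(dip) = 5120 m / cos(35.4°) = 6281 m
rate = 6281 m / 20.4 Ma = 0.000308 m/yr = 308 m/Myr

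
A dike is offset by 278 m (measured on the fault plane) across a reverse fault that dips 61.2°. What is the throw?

244 m

throw = dip-slip × sin(dip) = 278 m × sin(61.2°) = 244 m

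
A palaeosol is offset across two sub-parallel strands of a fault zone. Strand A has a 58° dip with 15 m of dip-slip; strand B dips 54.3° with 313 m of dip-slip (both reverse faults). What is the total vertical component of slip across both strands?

throw_A = 15 × sin(58°) = 12.72 m
throw_B = 313 × sin(54.3°) = 254.2 m
total = 12.72 + 254.2 = 267 m

267 m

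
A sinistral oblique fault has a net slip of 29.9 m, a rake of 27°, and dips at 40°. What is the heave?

10.4 m

dip-slip = net slip × sin(rake) = 29.9 m × sin(27°) = 13.57 m
heave = dip-slip × cos(dip) = 13.57 × cos(40°) = 10.4 m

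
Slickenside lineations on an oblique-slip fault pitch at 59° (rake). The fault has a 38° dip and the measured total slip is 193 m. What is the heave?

130 m

dip-slip = net slip × sin(rake) = 193 m × sin(59°) = 165.4 m
heave = dip-slip × cos(dip) = 165.4 × cos(38°) = 130 m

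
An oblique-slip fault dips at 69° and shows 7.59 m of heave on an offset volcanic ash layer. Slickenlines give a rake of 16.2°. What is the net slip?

dip-slip = heave / cos(dip) = 7.59 / cos(69°) = 21.18 m
net slip = dip-slip / sin(rake) = 21.18 / sin(16.2°) = 75.9 m

75.9 m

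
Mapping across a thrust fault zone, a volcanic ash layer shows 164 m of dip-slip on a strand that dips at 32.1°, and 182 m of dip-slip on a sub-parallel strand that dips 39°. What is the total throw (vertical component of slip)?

202 m

throw_A = 164 × sin(32.1°) = 87.15 m
throw_B = 182 × sin(39°) = 114.5 m
total = 87.15 + 114.5 = 202 m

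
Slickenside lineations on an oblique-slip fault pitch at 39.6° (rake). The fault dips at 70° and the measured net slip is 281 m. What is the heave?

61.3 m

dip-slip = net slip × sin(rake) = 281 m × sin(39.6°) = 179.1 m
heave = dip-slip × cos(dip) = 179.1 × cos(70°) = 61.3 m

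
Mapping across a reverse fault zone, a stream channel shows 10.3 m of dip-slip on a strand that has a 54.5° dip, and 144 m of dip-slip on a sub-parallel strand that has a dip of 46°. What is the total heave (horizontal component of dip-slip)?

106 m

heave_A = 10.3 × cos(54.5°) = 5.981 m
heave_B = 144 × cos(46°) = 100 m
total = 5.981 + 100 = 106 m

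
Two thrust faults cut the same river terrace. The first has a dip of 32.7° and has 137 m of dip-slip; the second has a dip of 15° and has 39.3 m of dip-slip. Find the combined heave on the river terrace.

153 m

heave_A = 137 × cos(32.7°) = 115.3 m
heave_B = 39.3 × cos(15°) = 37.96 m
total = 115.3 + 37.96 = 153 m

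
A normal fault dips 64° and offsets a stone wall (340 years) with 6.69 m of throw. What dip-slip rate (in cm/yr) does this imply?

2.19 cm/yr

dip-slip = throw / sin(dip) = 6.69 m / sin(64°) = 7.443 m
rate = 7.443 m / 340 years = 0.0219 m/yr = 2.19 cm/yr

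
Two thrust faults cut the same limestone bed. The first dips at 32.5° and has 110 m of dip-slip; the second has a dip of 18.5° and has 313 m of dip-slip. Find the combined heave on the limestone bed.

390 m

heave_A = 110 × cos(32.5°) = 92.77 m
heave_B = 313 × cos(18.5°) = 296.8 m
total = 92.77 + 296.8 = 390 m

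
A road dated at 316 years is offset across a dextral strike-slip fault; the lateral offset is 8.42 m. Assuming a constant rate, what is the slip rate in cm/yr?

rate = 8.42 m / 316 years = 0.0266 m/yr = 2.66 cm/yr

2.66 cm/yr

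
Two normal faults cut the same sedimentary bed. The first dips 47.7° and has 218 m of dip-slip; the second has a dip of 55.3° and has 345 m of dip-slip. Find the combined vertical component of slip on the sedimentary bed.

445 m

throw_A = 218 × sin(47.7°) = 161.2 m
throw_B = 345 × sin(55.3°) = 283.6 m
total = 161.2 + 283.6 = 445 m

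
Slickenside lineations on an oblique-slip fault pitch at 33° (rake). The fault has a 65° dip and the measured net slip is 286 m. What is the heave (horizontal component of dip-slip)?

65.8 m

dip-slip = net slip × sin(rake) = 286 m × sin(33°) = 155.8 m
heave = dip-slip × cos(dip) = 155.8 × cos(65°) = 65.8 m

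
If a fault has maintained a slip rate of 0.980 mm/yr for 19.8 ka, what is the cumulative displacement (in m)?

slip = rate × time = 0.980 mm/yr × 19.8 ka = 19.4 m

19.4 m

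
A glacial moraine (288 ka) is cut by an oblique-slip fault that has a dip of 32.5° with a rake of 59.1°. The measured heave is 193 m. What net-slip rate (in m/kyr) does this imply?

dip-slip = heave / cos(dip) = 193 / cos(32.5°) = 228.8 m
net slip = dip-slip / sin(rake) = 228.8 / sin(59.1°) = 266.7 m
rate = 266.7 m / 288 ka = 0.000926 m/yr = 0.926 m/kyr

0.926 m/kyr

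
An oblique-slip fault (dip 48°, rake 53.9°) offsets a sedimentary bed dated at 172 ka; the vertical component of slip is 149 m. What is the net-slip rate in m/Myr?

dip-slip = throw / sin(dip) = 149 / sin(48°) = 200.5 m
net slip = dip-slip / sin(rake) = 200.5 / sin(53.9°) = 248.1 m
rate = 248.1 m / 172 ka = 0.00144 m/yr = 1440 m/Myr

1440 m/Myr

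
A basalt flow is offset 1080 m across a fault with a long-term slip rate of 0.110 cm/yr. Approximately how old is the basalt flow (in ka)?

982 ka

age = offset / rate = 1080 m / (0.110 cm/yr) = 982000 yr = 982 ka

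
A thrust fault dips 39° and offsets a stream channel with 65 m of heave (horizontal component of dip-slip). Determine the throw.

throw = heave × tan(dip) = 65 × tan(39°) = 52.6 m

52.6 m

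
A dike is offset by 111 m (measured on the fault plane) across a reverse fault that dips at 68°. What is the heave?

heave = dip-slip × cos(dip) = 111 m × cos(68°) = 41.6 m

41.6 m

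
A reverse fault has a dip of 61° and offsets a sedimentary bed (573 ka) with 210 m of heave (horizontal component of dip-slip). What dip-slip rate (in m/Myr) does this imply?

dip-slip = heave / cos(dip) = 210 m / cos(61°) = 433.2 m
rate = 433.2 m / 573 ka = 0.000756 m/yr = 756 m/Myr

756 m/Myr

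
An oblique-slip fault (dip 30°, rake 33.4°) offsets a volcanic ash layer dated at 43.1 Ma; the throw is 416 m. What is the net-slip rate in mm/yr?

dip-slip = throw / sin(dip) = 416 / sin(30°) = 832 m
net slip = dip-slip / sin(rake) = 832 / sin(33.4°) = 1511 m
rate = 1511 m / 43.1 Ma = 0.0000351 m/yr = 0.0351 mm/yr

0.0351 mm/yr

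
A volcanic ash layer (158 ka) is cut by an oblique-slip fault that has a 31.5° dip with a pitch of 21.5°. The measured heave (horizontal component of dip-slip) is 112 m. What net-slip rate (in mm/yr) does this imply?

2.27 mm/yr

dip-slip = heave / cos(dip) = 112 / cos(31.5°) = 131.4 m
net slip = dip-slip / sin(rake) = 131.4 / sin(21.5°) = 358.4 m
rate = 358.4 m / 158 ka = 0.00227 m/yr = 2.27 mm/yr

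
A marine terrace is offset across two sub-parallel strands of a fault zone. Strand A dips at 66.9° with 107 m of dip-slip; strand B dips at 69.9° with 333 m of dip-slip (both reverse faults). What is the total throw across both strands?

411 m

throw_A = 107 × sin(66.9°) = 98.42 m
throw_B = 333 × sin(69.9°) = 312.7 m
total = 98.42 + 312.7 = 411 m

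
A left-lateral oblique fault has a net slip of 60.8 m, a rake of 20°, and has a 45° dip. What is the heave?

14.7 m

dip-slip = net slip × sin(rake) = 60.8 m × sin(20°) = 20.79 m
heave = dip-slip × cos(dip) = 20.79 × cos(45°) = 14.7 m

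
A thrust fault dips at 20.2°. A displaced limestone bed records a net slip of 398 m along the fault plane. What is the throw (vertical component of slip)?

throw = dip-slip × sin(dip) = 398 m × sin(20.2°) = 137 m

137 m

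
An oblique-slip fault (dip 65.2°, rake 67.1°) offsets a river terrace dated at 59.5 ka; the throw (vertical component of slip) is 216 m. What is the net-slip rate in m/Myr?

4340 m/Myr

dip-slip = throw / sin(dip) = 216 / sin(65.2°) = 237.9 m
net slip = dip-slip / sin(rake) = 237.9 / sin(67.1°) = 258.3 m
rate = 258.3 m / 59.5 ka = 0.00434 m/yr = 4340 m/Myr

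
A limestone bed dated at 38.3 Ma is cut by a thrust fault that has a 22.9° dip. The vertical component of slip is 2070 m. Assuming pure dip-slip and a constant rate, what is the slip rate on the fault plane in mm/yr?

dip-slip = throw / sin(dip) = 2070 m / sin(22.9°) = 5320 m
rate = 5320 m / 38.3 Ma = 0.000139 m/yr = 0.139 mm/yr

0.139 mm/yr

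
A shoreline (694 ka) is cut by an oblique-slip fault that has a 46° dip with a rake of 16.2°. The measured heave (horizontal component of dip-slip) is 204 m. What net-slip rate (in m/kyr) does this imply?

1.52 m/kyr

dip-slip = heave / cos(dip) = 204 / cos(46°) = 293.7 m
net slip = dip-slip / sin(rake) = 293.7 / sin(16.2°) = 1053 m
rate = 1053 m / 694 ka = 0.00152 m/yr = 1.52 m/kyr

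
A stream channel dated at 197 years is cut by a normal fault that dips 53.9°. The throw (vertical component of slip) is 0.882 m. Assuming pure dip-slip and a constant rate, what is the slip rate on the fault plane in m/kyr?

5.54 m/kyr

dip-slip = throw / sin(dip) = 0.882 m / sin(53.9°) = 1.092 m
rate = 1.092 m / 197 years = 0.00554 m/yr = 5.54 m/kyr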